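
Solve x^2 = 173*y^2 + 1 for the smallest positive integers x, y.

(x, y) = (2499849, 190060)

First expand sqrt(173) as a continued fraction. With x_i = (sqrt(173) + m_i)/d_i and (m_0, d_0) = (0, 1): a_0 = floor(sqrt(173)) = 13, since 13^2 = 169 <= 173 < 196 = 14^2.
Iterate m_{i+1} = d_i*a_i - m_i, d_{i+1} = (173 - m_{i+1}^2)/d_i, a_{i+1} = floor((a_0 + m_{i+1})/d_{i+1}):
  m_1 = 1*13 - 0 = 13, d_1 = (173 - 13^2)/1 = 4/1 = 4, a_1 = floor((13 + 13)/4) = 6.
  m_2 = 4*6 - 13 = 11, d_2 = (173 - 11^2)/4 = 52/4 = 13, a_2 = floor((13 + 11)/13) = 1.
  m_3 = 13*1 - 11 = 2, d_3 = (173 - 2^2)/13 = 169/13 = 13, a_3 = floor((13 + 2)/13) = 1.
  m_4 = 13*1 - 2 = 11, d_4 = (173 - 11^2)/13 = 52/13 = 4, a_4 = floor((13 + 11)/4) = 6.
  m_5 = 4*6 - 11 = 13, d_5 = (173 - 13^2)/4 = 4/4 = 1, a_5 = floor((13 + 13)/1) = 26.
  m_6 = 1*26 - 13 = 13, d_6 = (173 - 13^2)/1 = 4/1 = 4: (m_6, d_6) = (m_1, d_1) = (13, 4), so from here the quotients repeat a_1, ..., a_5; the period length is 5.
So sqrt(173) = [13; (6, 1, 1, 6, 26)] with period length k = 5.
k is odd, so (p_{k-1}, q_{k-1}) only solves x^2 - 173y^2 = -1 and the fundamental solution of x^2 - 173y^2 = 1 is (p_{2k-1}, q_{2k-1}) = (p_9, q_9); compute convergents through index 9, running through the period twice.
Convergents (p_i = a_i*p_{i-1} + p_{i-2}, q_i = a_i*q_{i-1} + q_{i-2} with p_{-2}=0, p_{-1}=1, q_{-2}=1, q_{-1}=0):
  i=0: a_0=13, p_0 = 13*1 + 0 = 13, q_0 = 13*0 + 1 = 1.
  i=1: a_1=6, p_1 = 6*13 + 1 = 79, q_1 = 6*1 + 0 = 6.
  i=2: a_2=1, p_2 = 1*79 + 13 = 92, q_2 = 1*6 + 1 = 7.
  i=3: a_3=1, p_3 = 1*92 + 79 = 171, q_3 = 1*7 + 6 = 13.
  i=4: a_4=6, p_4 = 6*171 + 92 = 1118, q_4 = 6*13 + 7 = 85.
  i=5: a_5=26, p_5 = 26*1118 + 171 = 29239, q_5 = 26*85 + 13 = 2223.
  i=6: a_6=6, p_6 = 6*29239 + 1118 = 176552, q_6 = 6*2223 + 85 = 13423.
  i=7: a_7=1, p_7 = 1*176552 + 29239 = 205791, q_7 = 1*13423 + 2223 = 15646.
  i=8: a_8=1, p_8 = 1*205791 + 176552 = 382343, q_8 = 1*15646 + 13423 = 29069.
  i=9: a_9=6, p_9 = 6*382343 + 205791 = 2499849, q_9 = 6*29069 + 15646 = 190060.
Indeed p_4^2 - 173*q_4^2 = 1249924 - 1249925 = -1, not +1.
Check: 2499849^2 - 173*190060^2 = 6249245022801 - 6249245022800 = 1, so (x, y) = (2499849, 190060) solves the equation, and by the theorem it is the least positive solution.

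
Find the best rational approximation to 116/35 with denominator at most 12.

Expand x = 116/35 as a continued fraction with the Euclidean algorithm:
  116 = 3*35 + 11, so a_0 = 3.
  35 = 3*11 + 2, so a_1 = 3.
  11 = 5*2 + 1, so a_2 = 5.
  2 = 2*1 + 0, so a_3 = 2.
so x = [3; 3, 5, 2].
Convergents (p_i = a_i*p_{i-1} + p_{i-2}, q_i = a_i*q_{i-1} + q_{i-2} with p_{-2}=0, p_{-1}=1, q_{-2}=1, q_{-1}=0), until the denominator exceeds 12:
  i=0: a_0=3, p_0 = 3*1 + 0 = 3, q_0 = 3*0 + 1 = 1.
  i=1: a_1=3, p_1 = 3*3 + 1 = 10, q_1 = 3*1 + 0 = 3.
  i=2: a_2=5, p_2 = 5*10 + 3 = 53, q_2 = 5*3 + 1 = 16.
q_2 = 16 > 12, so the last convergent with denominator <= 12 is p_1/q_1 = 10/3.
The closest fraction with denominator <= 12 is either p_1/q_1 or the intermediate fraction (k*p_1 + p_0)/(k*q_1 + q_0) with the largest k >= 1 whose denominator stays <= 12; these approach x as k grows, and every other convergent or intermediate fraction in range is farther away.
Largest k: floor((12 - q_0)/q_1) = floor((12 - 1)/3) = 3.
That gives (3*10 + 3)/(3*3 + 1) = 33/10.
Compare the errors: |x - 10/3| = |116*3 - 10*35|/(35*3) = 2/105, and |x - 33/10| = |116*10 - 33*35|/(35*10) = 5/350.
Cross-multiplying, 5*105 = 525 < 700 = 2*350, so 5/350 is smaller: the intermediate fraction 33/10 is closer to x than 10/3.

33/10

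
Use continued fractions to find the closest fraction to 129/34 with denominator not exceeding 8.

19/5

Expand x = 129/34 as a continued fraction with the Euclidean algorithm:
  129 = 3*34 + 27, so a_0 = 3.
  34 = 1*27 + 7, so a_1 = 1.
  27 = 3*7 + 6, so a_2 = 3.
  7 = 1*6 + 1, so a_3 = 1.
  6 = 6*1 + 0, so a_4 = 6.
so x = [3; 1, 3, 1, 6].
Convergents (p_i = a_i*p_{i-1} + p_{i-2}, q_i = a_i*q_{i-1} + q_{i-2} with p_{-2}=0, p_{-1}=1, q_{-2}=1, q_{-1}=0), until the denominator exceeds 8:
  i=0: a_0=3, p_0 = 3*1 + 0 = 3, q_0 = 3*0 + 1 = 1.
  i=1: a_1=1, p_1 = 1*3 + 1 = 4, q_1 = 1*1 + 0 = 1.
  i=2: a_2=3, p_2 = 3*4 + 3 = 15, q_2 = 3*1 + 1 = 4.
  i=3: a_3=1, p_3 = 1*15 + 4 = 19, q_3 = 1*4 + 1 = 5.
  i=4: a_4=6, p_4 = 6*19 + 15 = 129, q_4 = 6*5 + 4 = 34.
q_4 = 34 > 8, so the last convergent with denominator <= 8 is p_3/q_3 = 19/5.
The closest fraction with denominator <= 8 is either p_3/q_3 or the intermediate fraction (k*p_3 + p_2)/(k*q_3 + q_2) with the largest k >= 1 whose denominator stays <= 8; these approach x as k grows, and every other convergent or intermediate fraction in range is farther away.
Largest k: floor((8 - q_2)/q_3) = floor((8 - 4)/5) = 0.
Since k = 0, no intermediate fraction beyond p_3/q_3 has denominator <= 8, so the convergent 19/5 is the closest (its error is |129*5 - 19*34|/(34*5) = 1/170).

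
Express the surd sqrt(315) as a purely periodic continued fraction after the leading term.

[17; (1, 2, 1, 34)]

Write x_i = (sqrt(315) + m_i)/d_i with (m_0, d_0) = (0, 1). a_0 = floor(sqrt(315)) = 17, since 17^2 = 289 <= 315 < 324 = 18^2.
Iterate m_{i+1} = d_i*a_i - m_i, d_{i+1} = (315 - m_{i+1}^2)/d_i, a_{i+1} = floor((a_0 + m_{i+1})/d_{i+1}):
  m_1 = 1*17 - 0 = 17, d_1 = (315 - 17^2)/1 = 26/1 = 26, a_1 = floor((17 + 17)/26) = 1.
  m_2 = 26*1 - 17 = 9, d_2 = (315 - 9^2)/26 = 234/26 = 9, a_2 = floor((17 + 9)/9) = 2.
  m_3 = 9*2 - 9 = 9, d_3 = (315 - 9^2)/9 = 234/9 = 26, a_3 = floor((17 + 9)/26) = 1.
  m_4 = 26*1 - 9 = 17, d_4 = (315 - 17^2)/26 = 26/26 = 1, a_4 = floor((17 + 17)/1) = 34.
  m_5 = 1*34 - 17 = 17, d_5 = (315 - 17^2)/1 = 26/1 = 26: (m_5, d_5) = (m_1, d_1) = (17, 26), so from here the quotients repeat a_1, ..., a_4; the period length is 4.
Hence the expansion of sqrt(315) is a_0 = 17 followed by the repeating block 1, 2, 1, 34 (period 4).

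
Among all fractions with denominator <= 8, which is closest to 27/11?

Expand x = 27/11 as a continued fraction with the Euclidean algorithm:
  27 = 2*11 + 5, so a_0 = 2.
  11 = 2*5 + 1, so a_1 = 2.
  5 = 5*1 + 0, so a_2 = 5.
so x = [2; 2, 5].
Convergents (p_i = a_i*p_{i-1} + p_{i-2}, q_i = a_i*q_{i-1} + q_{i-2} with p_{-2}=0, p_{-1}=1, q_{-2}=1, q_{-1}=0), until the denominator exceeds 8:
  i=0: a_0=2, p_0 = 2*1 + 0 = 2, q_0 = 2*0 + 1 = 1.
  i=1: a_1=2, p_1 = 2*2 + 1 = 5, q_1 = 2*1 + 0 = 2.
  i=2: a_2=5, p_2 = 5*5 + 2 = 27, q_2 = 5*2 + 1 = 11.
q_2 = 11 > 8, so the last convergent with denominator <= 8 is p_1/q_1 = 5/2.
The closest fraction with denominator <= 8 is either p_1/q_1 or the intermediate fraction (k*p_1 + p_0)/(k*q_1 + q_0) with the largest k >= 1 whose denominator stays <= 8; these approach x as k grows, and every other convergent or intermediate fraction in range is farther away.
Largest k: floor((8 - q_0)/q_1) = floor((8 - 1)/2) = 3.
That gives (3*5 + 2)/(3*2 + 1) = 17/7.
Compare the errors: |x - 5/2| = |27*2 - 5*11|/(11*2) = 1/22, and |x - 17/7| = |27*7 - 17*11|/(11*7) = 2/77.
Cross-multiplying, 2*22 = 44 < 77 = 1*77, so 2/77 is smaller: the intermediate fraction 17/7 is closer to x than 5/2.

17/7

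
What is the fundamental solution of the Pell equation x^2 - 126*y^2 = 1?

First expand sqrt(126) as a continued fraction. With x_i = (sqrt(126) + m_i)/d_i and (m_0, d_0) = (0, 1): a_0 = floor(sqrt(126)) = 11, since 11^2 = 121 <= 126 < 144 = 12^2.
Iterate m_{i+1} = d_i*a_i - m_i, d_{i+1} = (126 - m_{i+1}^2)/d_i, a_{i+1} = floor((a_0 + m_{i+1})/d_{i+1}):
  m_1 = 1*11 - 0 = 11, d_1 = (126 - 11^2)/1 = 5/1 = 5, a_1 = floor((11 + 11)/5) = 4.
  m_2 = 5*4 - 11 = 9, d_2 = (126 - 9^2)/5 = 45/5 = 9, a_2 = floor((11 + 9)/9) = 2.
  m_3 = 9*2 - 9 = 9, d_3 = (126 - 9^2)/9 = 45/9 = 5, a_3 = floor((11 + 9)/5) = 4.
  m_4 = 5*4 - 9 = 11, d_4 = (126 - 11^2)/5 = 5/5 = 1, a_4 = floor((11 + 11)/1) = 22.
  m_5 = 1*22 - 11 = 11, d_5 = (126 - 11^2)/1 = 5/1 = 5: (m_5, d_5) = (m_1, d_1) = (11, 5), so from here the quotients repeat a_1, ..., a_4; the period length is 4.
So sqrt(126) = [11; (4, 2, 4, 22)] with period length k = 4.
k is even, so the fundamental solution of x^2 - 126y^2 = 1 is (p_{k-1}, q_{k-1}) = (p_3, q_3); compute convergents through index 3.
Convergents (p_i = a_i*p_{i-1} + p_{i-2}, q_i = a_i*q_{i-1} + q_{i-2} with p_{-2}=0, p_{-1}=1, q_{-2}=1, q_{-1}=0):
  i=0: a_0=11, p_0 = 11*1 + 0 = 11, q_0 = 11*0 + 1 = 1.
  i=1: a_1=4, p_1 = 4*11 + 1 = 45, q_1 = 4*1 + 0 = 4.
  i=2: a_2=2, p_2 = 2*45 + 11 = 101, q_2 = 2*4 + 1 = 9.
  i=3: a_3=4, p_3 = 4*101 + 45 = 449, q_3 = 4*9 + 4 = 40.
Check: 449^2 - 126*40^2 = 201601 - 201600 = 1, so (x, y) = (449, 40) solves the equation, and by the theorem it is the least positive solution.

(x, y) = (449, 40)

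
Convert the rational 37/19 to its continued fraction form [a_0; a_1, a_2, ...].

Run the Euclidean algorithm on 37 and 19; the successive quotients are the partial quotients a_0, a_1, ... (each step inverts the fractional part left over by the previous one):
  37 = 1*19 + 18, so a_0 = 1.
  19 = 1*18 + 1, so a_1 = 1.
  18 = 18*1 + 0, so a_2 = 18.
The remainder reaches 0 after 3 divisions, so the expansion has 3 partial quotients, read off in order.

[1; 1, 18]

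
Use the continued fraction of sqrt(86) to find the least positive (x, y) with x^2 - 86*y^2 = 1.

(x, y) = (10405, 1122)

First expand sqrt(86) as a continued fraction. With x_i = (sqrt(86) + m_i)/d_i and (m_0, d_0) = (0, 1): a_0 = floor(sqrt(86)) = 9, since 9^2 = 81 <= 86 < 100 = 10^2.
Iterate m_{i+1} = d_i*a_i - m_i, d_{i+1} = (86 - m_{i+1}^2)/d_i, a_{i+1} = floor((a_0 + m_{i+1})/d_{i+1}):
  m_1 = 1*9 - 0 = 9, d_1 = (86 - 9^2)/1 = 5/1 = 5, a_1 = floor((9 + 9)/5) = 3.
  m_2 = 5*3 - 9 = 6, d_2 = (86 - 6^2)/5 = 50/5 = 10, a_2 = floor((9 + 6)/10) = 1.
  m_3 = 10*1 - 6 = 4, d_3 = (86 - 4^2)/10 = 70/10 = 7, a_3 = floor((9 + 4)/7) = 1.
  m_4 = 7*1 - 4 = 3, d_4 = (86 - 3^2)/7 = 77/7 = 11, a_4 = floor((9 + 3)/11) = 1.
  m_5 = 11*1 - 3 = 8, d_5 = (86 - 8^2)/11 = 22/11 = 2, a_5 = floor((9 + 8)/2) = 8.
  m_6 = 2*8 - 8 = 8, d_6 = (86 - 8^2)/2 = 22/2 = 11, a_6 = floor((9 + 8)/11) = 1.
  m_7 = 11*1 - 8 = 3, d_7 = (86 - 3^2)/11 = 77/11 = 7, a_7 = floor((9 + 3)/7) = 1.
  m_8 = 7*1 - 3 = 4, d_8 = (86 - 4^2)/7 = 70/7 = 10, a_8 = floor((9 + 4)/10) = 1.
  m_9 = 10*1 - 4 = 6, d_9 = (86 - 6^2)/10 = 50/10 = 5, a_9 = floor((9 + 6)/5) = 3.
  m_10 = 5*3 - 6 = 9, d_10 = (86 - 9^2)/5 = 5/5 = 1, a_10 = floor((9 + 9)/1) = 18.
  m_11 = 1*18 - 9 = 9, d_11 = (86 - 9^2)/1 = 5/1 = 5: (m_11, d_11) = (m_1, d_1) = (9, 5), so from here the quotients repeat a_1, ..., a_10; the period length is 10.
So sqrt(86) = [9; (3, 1, 1, 1, 8, 1, 1, 1, 3, 18)] with period length k = 10.
k is even, so the fundamental solution of x^2 - 86y^2 = 1 is (p_{k-1}, q_{k-1}) = (p_9, q_9); compute convergents through index 9.
Convergents (p_i = a_i*p_{i-1} + p_{i-2}, q_i = a_i*q_{i-1} + q_{i-2} with p_{-2}=0, p_{-1}=1, q_{-2}=1, q_{-1}=0):
  i=0: a_0=9, p_0 = 9*1 + 0 = 9, q_0 = 9*0 + 1 = 1.
  i=1: a_1=3, p_1 = 3*9 + 1 = 28, q_1 = 3*1 + 0 = 3.
  i=2: a_2=1, p_2 = 1*28 + 9 = 37, q_2 = 1*3 + 1 = 4.
  i=3: a_3=1, p_3 = 1*37 + 28 = 65, q_3 = 1*4 + 3 = 7.
  i=4: a_4=1, p_4 = 1*65 + 37 = 102, q_4 = 1*7 + 4 = 11.
  i=5: a_5=8, p_5 = 8*102 + 65 = 881, q_5 = 8*11 + 7 = 95.
  i=6: a_6=1, p_6 = 1*881 + 102 = 983, q_6 = 1*95 + 11 = 106.
  i=7: a_7=1, p_7 = 1*983 + 881 = 1864, q_7 = 1*106 + 95 = 201.
  i=8: a_8=1, p_8 = 1*1864 + 983 = 2847, q_8 = 1*201 + 106 = 307.
  i=9: a_9=3, p_9 = 3*2847 + 1864 = 10405, q_9 = 3*307 + 201 = 1122.
Check: 10405^2 - 86*1122^2 = 108264025 - 108264024 = 1, so (x, y) = (10405, 1122) solves the equation, and by the theorem it is the least positive solution.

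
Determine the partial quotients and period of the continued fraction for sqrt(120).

[10; (1, 20)]

Write x_i = (sqrt(120) + m_i)/d_i with (m_0, d_0) = (0, 1). a_0 = floor(sqrt(120)) = 10, since 10^2 = 100 <= 120 < 121 = 11^2.
Iterate m_{i+1} = d_i*a_i - m_i, d_{i+1} = (120 - m_{i+1}^2)/d_i, a_{i+1} = floor((a_0 + m_{i+1})/d_{i+1}):
  m_1 = 1*10 - 0 = 10, d_1 = (120 - 10^2)/1 = 20/1 = 20, a_1 = floor((10 + 10)/20) = 1.
  m_2 = 20*1 - 10 = 10, d_2 = (120 - 10^2)/20 = 20/20 = 1, a_2 = floor((10 + 10)/1) = 20.
  m_3 = 1*20 - 10 = 10, d_3 = (120 - 10^2)/1 = 20/1 = 20: (m_3, d_3) = (m_1, d_1) = (10, 20), so from here the quotients repeat a_1, a_2; the period length is 2.
Hence the expansion of sqrt(120) is a_0 = 10 followed by the repeating block 1, 20 (period 2).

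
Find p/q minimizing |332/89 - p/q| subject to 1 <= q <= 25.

56/15

Expand x = 332/89 as a continued fraction with the Euclidean algorithm:
  332 = 3*89 + 65, so a_0 = 3.
  89 = 1*65 + 24, so a_1 = 1.
  65 = 2*24 + 17, so a_2 = 2.
  24 = 1*17 + 7, so a_3 = 1.
  17 = 2*7 + 3, so a_4 = 2.
  7 = 2*3 + 1, so a_5 = 2.
  3 = 3*1 + 0, so a_6 = 3.
so x = [3; 1, 2, 1, 2, 2, 3].
Convergents (p_i = a_i*p_{i-1} + p_{i-2}, q_i = a_i*q_{i-1} + q_{i-2} with p_{-2}=0, p_{-1}=1, q_{-2}=1, q_{-1}=0), until the denominator exceeds 25:
  i=0: a_0=3, p_0 = 3*1 + 0 = 3, q_0 = 3*0 + 1 = 1.
  i=1: a_1=1, p_1 = 1*3 + 1 = 4, q_1 = 1*1 + 0 = 1.
  i=2: a_2=2, p_2 = 2*4 + 3 = 11, q_2 = 2*1 + 1 = 3.
  i=3: a_3=1, p_3 = 1*11 + 4 = 15, q_3 = 1*3 + 1 = 4.
  i=4: a_4=2, p_4 = 2*15 + 11 = 41, q_4 = 2*4 + 3 = 11.
  i=5: a_5=2, p_5 = 2*41 + 15 = 97, q_5 = 2*11 + 4 = 26.
q_5 = 26 > 25, so the last convergent with denominator <= 25 is p_4/q_4 = 41/11.
The closest fraction with denominator <= 25 is either p_4/q_4 or the intermediate fraction (k*p_4 + p_3)/(k*q_4 + q_3) with the largest k >= 1 whose denominator stays <= 25; these approach x as k grows, and every other convergent or intermediate fraction in range is farther away.
Largest k: floor((25 - q_3)/q_4) = floor((25 - 4)/11) = 1.
That gives (1*41 + 15)/(1*11 + 4) = 56/15.
Compare the errors: |x - 41/11| = |332*11 - 41*89|/(89*11) = 3/979, and |x - 56/15| = |332*15 - 56*89|/(89*15) = 4/1335.
Cross-multiplying, 4*979 = 3916 < 4005 = 3*1335, so 4/1335 is smaller: the intermediate fraction 56/15 is closer to x than 41/11.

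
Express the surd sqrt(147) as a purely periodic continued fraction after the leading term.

[12; (8, 24)]

Write x_i = (sqrt(147) + m_i)/d_i with (m_0, d_0) = (0, 1). a_0 = floor(sqrt(147)) = 12, since 12^2 = 144 <= 147 < 169 = 13^2.
Iterate m_{i+1} = d_i*a_i - m_i, d_{i+1} = (147 - m_{i+1}^2)/d_i, a_{i+1} = floor((a_0 + m_{i+1})/d_{i+1}):
  m_1 = 1*12 - 0 = 12, d_1 = (147 - 12^2)/1 = 3/1 = 3, a_1 = floor((12 + 12)/3) = 8.
  m_2 = 3*8 - 12 = 12, d_2 = (147 - 12^2)/3 = 3/3 = 1, a_2 = floor((12 + 12)/1) = 24.
  m_3 = 1*24 - 12 = 12, d_3 = (147 - 12^2)/1 = 3/1 = 3: (m_3, d_3) = (m_1, d_1) = (12, 3), so from here the quotients repeat a_1, a_2; the period length is 2.
Hence the expansion of sqrt(147) is a_0 = 12 followed by the repeating block 8, 24 (period 2).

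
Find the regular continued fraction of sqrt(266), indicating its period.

Write x_i = (sqrt(266) + m_i)/d_i with (m_0, d_0) = (0, 1). a_0 = floor(sqrt(266)) = 16, since 16^2 = 256 <= 266 < 289 = 17^2.
Iterate m_{i+1} = d_i*a_i - m_i, d_{i+1} = (266 - m_{i+1}^2)/d_i, a_{i+1} = floor((a_0 + m_{i+1})/d_{i+1}):
  m_1 = 1*16 - 0 = 16, d_1 = (266 - 16^2)/1 = 10/1 = 10, a_1 = floor((16 + 16)/10) = 3.
  m_2 = 10*3 - 16 = 14, d_2 = (266 - 14^2)/10 = 70/10 = 7, a_2 = floor((16 + 14)/7) = 4.
  m_3 = 7*4 - 14 = 14, d_3 = (266 - 14^2)/7 = 70/7 = 10, a_3 = floor((16 + 14)/10) = 3.
  m_4 = 10*3 - 14 = 16, d_4 = (266 - 16^2)/10 = 10/10 = 1, a_4 = floor((16 + 16)/1) = 32.
  m_5 = 1*32 - 16 = 16, d_5 = (266 - 16^2)/1 = 10/1 = 10: (m_5, d_5) = (m_1, d_1) = (16, 10), so from here the quotients repeat a_1, ..., a_4; the period length is 4.
Hence the expansion of sqrt(266) is a_0 = 16 followed by the repeating block 3, 4, 3, 32 (period 4).

[16; (3, 4, 3, 32)]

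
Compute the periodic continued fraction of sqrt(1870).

[43; (4, 9, 2, 1, 3, 2, 3, 1, 2, 9, 4, 86)]

Write x_i = (sqrt(1870) + m_i)/d_i with (m_0, d_0) = (0, 1). a_0 = floor(sqrt(1870)) = 43, since 43^2 = 1849 <= 1870 < 1936 = 44^2.
Iterate m_{i+1} = d_i*a_i - m_i, d_{i+1} = (1870 - m_{i+1}^2)/d_i, a_{i+1} = floor((a_0 + m_{i+1})/d_{i+1}):
  m_1 = 1*43 - 0 = 43, d_1 = (1870 - 43^2)/1 = 21/1 = 21, a_1 = floor((43 + 43)/21) = 4.
  m_2 = 21*4 - 43 = 41, d_2 = (1870 - 41^2)/21 = 189/21 = 9, a_2 = floor((43 + 41)/9) = 9.
  m_3 = 9*9 - 41 = 40, d_3 = (1870 - 40^2)/9 = 270/9 = 30, a_3 = floor((43 + 40)/30) = 2.
  m_4 = 30*2 - 40 = 20, d_4 = (1870 - 20^2)/30 = 1470/30 = 49, a_4 = floor((43 + 20)/49) = 1.
  m_5 = 49*1 - 20 = 29, d_5 = (1870 - 29^2)/49 = 1029/49 = 21, a_5 = floor((43 + 29)/21) = 3.
  m_6 = 21*3 - 29 = 34, d_6 = (1870 - 34^2)/21 = 714/21 = 34, a_6 = floor((43 + 34)/34) = 2.
  m_7 = 34*2 - 34 = 34, d_7 = (1870 - 34^2)/34 = 714/34 = 21, a_7 = floor((43 + 34)/21) = 3.
  m_8 = 21*3 - 34 = 29, d_8 = (1870 - 29^2)/21 = 1029/21 = 49, a_8 = floor((43 + 29)/49) = 1.
  m_9 = 49*1 - 29 = 20, d_9 = (1870 - 20^2)/49 = 1470/49 = 30, a_9 = floor((43 + 20)/30) = 2.
  m_10 = 30*2 - 20 = 40, d_10 = (1870 - 40^2)/30 = 270/30 = 9, a_10 = floor((43 + 40)/9) = 9.
  m_11 = 9*9 - 40 = 41, d_11 = (1870 - 41^2)/9 = 189/9 = 21, a_11 = floor((43 + 41)/21) = 4.
  m_12 = 21*4 - 41 = 43, d_12 = (1870 - 43^2)/21 = 21/21 = 1, a_12 = floor((43 + 43)/1) = 86.
  m_13 = 1*86 - 43 = 43, d_13 = (1870 - 43^2)/1 = 21/1 = 21: (m_13, d_13) = (m_1, d_1) = (43, 21), so from here the quotients repeat a_1, ..., a_12; the period length is 12.
Hence the expansion of sqrt(1870) is a_0 = 43 followed by the repeating block 4, 9, 2, 1, 3, 2, 3, 1, 2, 9, 4, 86 (period 12).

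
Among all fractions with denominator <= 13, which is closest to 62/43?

13/9

Expand x = 62/43 as a continued fraction with the Euclidean algorithm:
  62 = 1*43 + 19, so a_0 = 1.
  43 = 2*19 + 5, so a_1 = 2.
  19 = 3*5 + 4, so a_2 = 3.
  5 = 1*4 + 1, so a_3 = 1.
  4 = 4*1 + 0, so a_4 = 4.
so x = [1; 2, 3, 1, 4].
Convergents (p_i = a_i*p_{i-1} + p_{i-2}, q_i = a_i*q_{i-1} + q_{i-2} with p_{-2}=0, p_{-1}=1, q_{-2}=1, q_{-1}=0), until the denominator exceeds 13:
  i=0: a_0=1, p_0 = 1*1 + 0 = 1, q_0 = 1*0 + 1 = 1.
  i=1: a_1=2, p_1 = 2*1 + 1 = 3, q_1 = 2*1 + 0 = 2.
  i=2: a_2=3, p_2 = 3*3 + 1 = 10, q_2 = 3*2 + 1 = 7.
  i=3: a_3=1, p_3 = 1*10 + 3 = 13, q_3 = 1*7 + 2 = 9.
  i=4: a_4=4, p_4 = 4*13 + 10 = 62, q_4 = 4*9 + 7 = 43.
q_4 = 43 > 13, so the last convergent with denominator <= 13 is p_3/q_3 = 13/9.
The closest fraction with denominator <= 13 is either p_3/q_3 or the intermediate fraction (k*p_3 + p_2)/(k*q_3 + q_2) with the largest k >= 1 whose denominator stays <= 13; these approach x as k grows, and every other convergent or intermediate fraction in range is farther away.
Largest k: floor((13 - q_2)/q_3) = floor((13 - 7)/9) = 0.
Since k = 0, no intermediate fraction beyond p_3/q_3 has denominator <= 13, so the convergent 13/9 is the closest (its error is |62*9 - 13*43|/(43*9) = 1/387).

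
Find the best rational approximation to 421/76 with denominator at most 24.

72/13

Expand x = 421/76 as a continued fraction with the Euclidean algorithm:
  421 = 5*76 + 41, so a_0 = 5.
  76 = 1*41 + 35, so a_1 = 1.
  41 = 1*35 + 6, so a_2 = 1.
  35 = 5*6 + 5, so a_3 = 5.
  6 = 1*5 + 1, so a_4 = 1.
  5 = 5*1 + 0, so a_5 = 5.
so x = [5; 1, 1, 5, 1, 5].
Convergents (p_i = a_i*p_{i-1} + p_{i-2}, q_i = a_i*q_{i-1} + q_{i-2} with p_{-2}=0, p_{-1}=1, q_{-2}=1, q_{-1}=0), until the denominator exceeds 24:
  i=0: a_0=5, p_0 = 5*1 + 0 = 5, q_0 = 5*0 + 1 = 1.
  i=1: a_1=1, p_1 = 1*5 + 1 = 6, q_1 = 1*1 + 0 = 1.
  i=2: a_2=1, p_2 = 1*6 + 5 = 11, q_2 = 1*1 + 1 = 2.
  i=3: a_3=5, p_3 = 5*11 + 6 = 61, q_3 = 5*2 + 1 = 11.
  i=4: a_4=1, p_4 = 1*61 + 11 = 72, q_4 = 1*11 + 2 = 13.
  i=5: a_5=5, p_5 = 5*72 + 61 = 421, q_5 = 5*13 + 11 = 76.
q_5 = 76 > 24, so the last convergent with denominator <= 24 is p_4/q_4 = 72/13.
The closest fraction with denominator <= 24 is either p_4/q_4 or the intermediate fraction (k*p_4 + p_3)/(k*q_4 + q_3) with the largest k >= 1 whose denominator stays <= 24; these approach x as k grows, and every other convergent or intermediate fraction in range is farther away.
Largest k: floor((24 - q_3)/q_4) = floor((24 - 11)/13) = 1.
That gives (1*72 + 61)/(1*13 + 11) = 133/24.
Compare the errors: |x - 72/13| = |421*13 - 72*76|/(76*13) = 1/988, and |x - 133/24| = |421*24 - 133*76|/(76*24) = 4/1824.
Cross-multiplying, 1*1824 = 1824 < 3952 = 4*988, so 1/988 is smaller: the convergent 72/13 is closer to x than 133/24.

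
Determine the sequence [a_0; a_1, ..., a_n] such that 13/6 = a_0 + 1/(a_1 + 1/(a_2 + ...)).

[2; 6]

Run the Euclidean algorithm on 13 and 6; the successive quotients are the partial quotients a_0, a_1, ... (each step inverts the fractional part left over by the previous one):
  13 = 2*6 + 1, so a_0 = 2.
  6 = 6*1 + 0, so a_1 = 6.
The remainder reaches 0 after 2 divisions, so the expansion has 2 partial quotients, read off in order.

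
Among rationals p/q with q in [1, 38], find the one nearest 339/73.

Expand x = 339/73 as a continued fraction with the Euclidean algorithm:
  339 = 4*73 + 47, so a_0 = 4.
  73 = 1*47 + 26, so a_1 = 1.
  47 = 1*26 + 21, so a_2 = 1.
  26 = 1*21 + 5, so a_3 = 1.
  21 = 4*5 + 1, so a_4 = 4.
  5 = 5*1 + 0, so a_5 = 5.
so x = [4; 1, 1, 1, 4, 5].
Convergents (p_i = a_i*p_{i-1} + p_{i-2}, q_i = a_i*q_{i-1} + q_{i-2} with p_{-2}=0, p_{-1}=1, q_{-2}=1, q_{-1}=0), until the denominator exceeds 38:
  i=0: a_0=4, p_0 = 4*1 + 0 = 4, q_0 = 4*0 + 1 = 1.
  i=1: a_1=1, p_1 = 1*4 + 1 = 5, q_1 = 1*1 + 0 = 1.
  i=2: a_2=1, p_2 = 1*5 + 4 = 9, q_2 = 1*1 + 1 = 2.
  i=3: a_3=1, p_3 = 1*9 + 5 = 14, q_3 = 1*2 + 1 = 3.
  i=4: a_4=4, p_4 = 4*14 + 9 = 65, q_4 = 4*3 + 2 = 14.
  i=5: a_5=5, p_5 = 5*65 + 14 = 339, q_5 = 5*14 + 3 = 73.
q_5 = 73 > 38, so the last convergent with denominator <= 38 is p_4/q_4 = 65/14.
The closest fraction with denominator <= 38 is either p_4/q_4 or the intermediate fraction (k*p_4 + p_3)/(k*q_4 + q_3) with the largest k >= 1 whose denominator stays <= 38; these approach x as k grows, and every other convergent or intermediate fraction in range is farther away.
Largest k: floor((38 - q_3)/q_4) = floor((38 - 3)/14) = 2.
That gives (2*65 + 14)/(2*14 + 3) = 144/31.
Compare the errors: |x - 65/14| = |339*14 - 65*73|/(73*14) = 1/1022, and |x - 144/31| = |339*31 - 144*73|/(73*31) = 3/2263.
Cross-multiplying, 1*2263 = 2263 < 3066 = 3*1022, so 1/1022 is smaller: the convergent 65/14 is closer to x than 144/31.

65/14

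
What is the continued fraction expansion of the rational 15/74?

Run the Euclidean algorithm on 15 and 74; the successive quotients are the partial quotients a_0, a_1, ... (each step inverts the fractional part left over by the previous one):
  15 = 0*74 + 15, so a_0 = 0.
  74 = 4*15 + 14, so a_1 = 4.
  15 = 1*14 + 1, so a_2 = 1.
  14 = 14*1 + 0, so a_3 = 14.
The remainder reaches 0 after 4 divisions, so the expansion has 4 partial quotients, read off in order.

[0; 4, 1, 14]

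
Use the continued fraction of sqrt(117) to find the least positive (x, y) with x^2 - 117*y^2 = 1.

(x, y) = (649, 60)

First expand sqrt(117) as a continued fraction. With x_i = (sqrt(117) + m_i)/d_i and (m_0, d_0) = (0, 1): a_0 = floor(sqrt(117)) = 10, since 10^2 = 100 <= 117 < 121 = 11^2.
Iterate m_{i+1} = d_i*a_i - m_i, d_{i+1} = (117 - m_{i+1}^2)/d_i, a_{i+1} = floor((a_0 + m_{i+1})/d_{i+1}):
  m_1 = 1*10 - 0 = 10, d_1 = (117 - 10^2)/1 = 17/1 = 17, a_1 = floor((10 + 10)/17) = 1.
  m_2 = 17*1 - 10 = 7, d_2 = (117 - 7^2)/17 = 68/17 = 4, a_2 = floor((10 + 7)/4) = 4.
  m_3 = 4*4 - 7 = 9, d_3 = (117 - 9^2)/4 = 36/4 = 9, a_3 = floor((10 + 9)/9) = 2.
  m_4 = 9*2 - 9 = 9, d_4 = (117 - 9^2)/9 = 36/9 = 4, a_4 = floor((10 + 9)/4) = 4.
  m_5 = 4*4 - 9 = 7, d_5 = (117 - 7^2)/4 = 68/4 = 17, a_5 = floor((10 + 7)/17) = 1.
  m_6 = 17*1 - 7 = 10, d_6 = (117 - 10^2)/17 = 17/17 = 1, a_6 = floor((10 + 10)/1) = 20.
  m_7 = 1*20 - 10 = 10, d_7 = (117 - 10^2)/1 = 17/1 = 17: (m_7, d_7) = (m_1, d_1) = (10, 17), so from here the quotients repeat a_1, ..., a_6; the period length is 6.
So sqrt(117) = [10; (1, 4, 2, 4, 1, 20)] with period length k = 6.
k is even, so the fundamental solution of x^2 - 117y^2 = 1 is (p_{k-1}, q_{k-1}) = (p_5, q_5); compute convergents through index 5.
Convergents (p_i = a_i*p_{i-1} + p_{i-2}, q_i = a_i*q_{i-1} + q_{i-2} with p_{-2}=0, p_{-1}=1, q_{-2}=1, q_{-1}=0):
  i=0: a_0=10, p_0 = 10*1 + 0 = 10, q_0 = 10*0 + 1 = 1.
  i=1: a_1=1, p_1 = 1*10 + 1 = 11, q_1 = 1*1 + 0 = 1.
  i=2: a_2=4, p_2 = 4*11 + 10 = 54, q_2 = 4*1 + 1 = 5.
  i=3: a_3=2, p_3 = 2*54 + 11 = 119, q_3 = 2*5 + 1 = 11.
  i=4: a_4=4, p_4 = 4*119 + 54 = 530, q_4 = 4*11 + 5 = 49.
  i=5: a_5=1, p_5 = 1*530 + 119 = 649, q_5 = 1*49 + 11 = 60.
Check: 649^2 - 117*60^2 = 421201 - 421200 = 1, so (x, y) = (649, 60) solves the equation, and by the theorem it is the least positive solution.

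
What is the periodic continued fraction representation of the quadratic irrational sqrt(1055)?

Write x_i = (sqrt(1055) + m_i)/d_i with (m_0, d_0) = (0, 1). a_0 = floor(sqrt(1055)) = 32, since 32^2 = 1024 <= 1055 < 1089 = 33^2.
Iterate m_{i+1} = d_i*a_i - m_i, d_{i+1} = (1055 - m_{i+1}^2)/d_i, a_{i+1} = floor((a_0 + m_{i+1})/d_{i+1}):
  m_1 = 1*32 - 0 = 32, d_1 = (1055 - 32^2)/1 = 31/1 = 31, a_1 = floor((32 + 32)/31) = 2.
  m_2 = 31*2 - 32 = 30, d_2 = (1055 - 30^2)/31 = 155/31 = 5, a_2 = floor((32 + 30)/5) = 12.
  m_3 = 5*12 - 30 = 30, d_3 = (1055 - 30^2)/5 = 155/5 = 31, a_3 = floor((32 + 30)/31) = 2.
  m_4 = 31*2 - 30 = 32, d_4 = (1055 - 32^2)/31 = 31/31 = 1, a_4 = floor((32 + 32)/1) = 64.
  m_5 = 1*64 - 32 = 32, d_5 = (1055 - 32^2)/1 = 31/1 = 31: (m_5, d_5) = (m_1, d_1) = (32, 31), so from here the quotients repeat a_1, ..., a_4; the period length is 4.
Hence the expansion of sqrt(1055) is a_0 = 32 followed by the repeating block 2, 12, 2, 64 (period 4).

[32; (2, 12, 2, 64)]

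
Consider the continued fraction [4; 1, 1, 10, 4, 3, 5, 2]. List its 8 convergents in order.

Using the convergent recurrence p_i = a_i*p_{i-1} + p_{i-2}, q_i = a_i*q_{i-1} + q_{i-2} with p_{-2}=0, p_{-1}=1, q_{-2}=1, q_{-1}=0:
  i=0: a_0=4, p_0 = 4*1 + 0 = 4, q_0 = 4*0 + 1 = 1.
  i=1: a_1=1, p_1 = 1*4 + 1 = 5, q_1 = 1*1 + 0 = 1.
  i=2: a_2=1, p_2 = 1*5 + 4 = 9, q_2 = 1*1 + 1 = 2.
  i=3: a_3=10, p_3 = 10*9 + 5 = 95, q_3 = 10*2 + 1 = 21.
  i=4: a_4=4, p_4 = 4*95 + 9 = 389, q_4 = 4*21 + 2 = 86.
  i=5: a_5=3, p_5 = 3*389 + 95 = 1262, q_5 = 3*86 + 21 = 279.
  i=6: a_6=5, p_6 = 5*1262 + 389 = 6699, q_6 = 5*279 + 86 = 1481.
  i=7: a_7=2, p_7 = 2*6699 + 1262 = 14660, q_7 = 2*1481 + 279 = 3241.

4/1, 5/1, 9/2, 95/21, 389/86, 1262/279, 6699/1481, 14660/3241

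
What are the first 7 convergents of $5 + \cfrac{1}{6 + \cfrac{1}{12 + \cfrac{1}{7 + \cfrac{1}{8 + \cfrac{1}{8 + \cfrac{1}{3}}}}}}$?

5/1, 31/6, 377/73, 2670/517, 21737/4209, 176566/34189, 551435/106776

Using the convergent recurrence p_i = a_i*p_{i-1} + p_{i-2}, q_i = a_i*q_{i-1} + q_{i-2} with p_{-2}=0, p_{-1}=1, q_{-2}=1, q_{-1}=0:
  i=0: a_0=5, p_0 = 5*1 + 0 = 5, q_0 = 5*0 + 1 = 1.
  i=1: a_1=6, p_1 = 6*5 + 1 = 31, q_1 = 6*1 + 0 = 6.
  i=2: a_2=12, p_2 = 12*31 + 5 = 377, q_2 = 12*6 + 1 = 73.
  i=3: a_3=7, p_3 = 7*377 + 31 = 2670, q_3 = 7*73 + 6 = 517.
  i=4: a_4=8, p_4 = 8*2670 + 377 = 21737, q_4 = 8*517 + 73 = 4209.
  i=5: a_5=8, p_5 = 8*21737 + 2670 = 176566, q_5 = 8*4209 + 517 = 34189.
  i=6: a_6=3, p_6 = 3*176566 + 21737 = 551435, q_6 = 3*34189 + 4209 = 106776.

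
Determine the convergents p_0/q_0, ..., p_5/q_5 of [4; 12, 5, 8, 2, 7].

Using the convergent recurrence p_i = a_i*p_{i-1} + p_{i-2}, q_i = a_i*q_{i-1} + q_{i-2} with p_{-2}=0, p_{-1}=1, q_{-2}=1, q_{-1}=0:
  i=0: a_0=4, p_0 = 4*1 + 0 = 4, q_0 = 4*0 + 1 = 1.
  i=1: a_1=12, p_1 = 12*4 + 1 = 49, q_1 = 12*1 + 0 = 12.
  i=2: a_2=5, p_2 = 5*49 + 4 = 249, q_2 = 5*12 + 1 = 61.
  i=3: a_3=8, p_3 = 8*249 + 49 = 2041, q_3 = 8*61 + 12 = 500.
  i=4: a_4=2, p_4 = 2*2041 + 249 = 4331, q_4 = 2*500 + 61 = 1061.
  i=5: a_5=7, p_5 = 7*4331 + 2041 = 32358, q_5 = 7*1061 + 500 = 7927.

4/1, 49/12, 249/61, 2041/500, 4331/1061, 32358/7927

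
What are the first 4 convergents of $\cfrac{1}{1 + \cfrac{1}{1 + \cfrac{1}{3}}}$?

Using the convergent recurrence p_i = a_i*p_{i-1} + p_{i-2}, q_i = a_i*q_{i-1} + q_{i-2} with p_{-2}=0, p_{-1}=1, q_{-2}=1, q_{-1}=0:
  i=0: a_0=0, p_0 = 0*1 + 0 = 0, q_0 = 0*0 + 1 = 1.
  i=1: a_1=1, p_1 = 1*0 + 1 = 1, q_1 = 1*1 + 0 = 1.
  i=2: a_2=1, p_2 = 1*1 + 0 = 1, q_2 = 1*1 + 1 = 2.
  i=3: a_3=3, p_3 = 3*1 + 1 = 4, q_3 = 3*2 + 1 = 7.

0/1, 1/1, 1/2, 4/7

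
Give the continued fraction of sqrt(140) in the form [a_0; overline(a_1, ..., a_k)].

[11; overline(1, 4, 1, 22)]

Write x_i = (sqrt(140) + m_i)/d_i with (m_0, d_0) = (0, 1). a_0 = floor(sqrt(140)) = 11, since 11^2 = 121 <= 140 < 144 = 12^2.
Iterate m_{i+1} = d_i*a_i - m_i, d_{i+1} = (140 - m_{i+1}^2)/d_i, a_{i+1} = floor((a_0 + m_{i+1})/d_{i+1}):
  m_1 = 1*11 - 0 = 11, d_1 = (140 - 11^2)/1 = 19/1 = 19, a_1 = floor((11 + 11)/19) = 1.
  m_2 = 19*1 - 11 = 8, d_2 = (140 - 8^2)/19 = 76/19 = 4, a_2 = floor((11 + 8)/4) = 4.
  m_3 = 4*4 - 8 = 8, d_3 = (140 - 8^2)/4 = 76/4 = 19, a_3 = floor((11 + 8)/19) = 1.
  m_4 = 19*1 - 8 = 11, d_4 = (140 - 11^2)/19 = 19/19 = 1, a_4 = floor((11 + 11)/1) = 22.
  m_5 = 1*22 - 11 = 11, d_5 = (140 - 11^2)/1 = 19/1 = 19: (m_5, d_5) = (m_1, d_1) = (11, 19), so from here the quotients repeat a_1, ..., a_4; the period length is 4.
Hence the expansion of sqrt(140) is a_0 = 11 followed by the repeating block 1, 4, 1, 22 (period 4).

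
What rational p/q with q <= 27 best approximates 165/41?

109/27

Expand x = 165/41 as a continued fraction with the Euclidean algorithm:
  165 = 4*41 + 1, so a_0 = 4.
  41 = 41*1 + 0, so a_1 = 41.
so x = [4; 41].
Convergents (p_i = a_i*p_{i-1} + p_{i-2}, q_i = a_i*q_{i-1} + q_{i-2} with p_{-2}=0, p_{-1}=1, q_{-2}=1, q_{-1}=0), until the denominator exceeds 27:
  i=0: a_0=4, p_0 = 4*1 + 0 = 4, q_0 = 4*0 + 1 = 1.
  i=1: a_1=41, p_1 = 41*4 + 1 = 165, q_1 = 41*1 + 0 = 41.
q_1 = 41 > 27, so the last convergent with denominator <= 27 is p_0/q_0 = 4/1.
The closest fraction with denominator <= 27 is either p_0/q_0 or the intermediate fraction (k*p_0 + p_{-1})/(k*q_0 + q_{-1}) with the largest k >= 1 whose denominator stays <= 27; these approach x as k grows, and every other convergent or intermediate fraction in range is farther away.
Largest k: floor((27 - q_{-1})/q_0) = floor((27 - 0)/1) = 27 (using the seeds p_{-1} = 1, q_{-1} = 0).
That gives (27*4 + 1)/(27*1 + 0) = 109/27.
Compare the errors: |x - 4/1| = |165*1 - 4*41|/(41*1) = 1/41, and |x - 109/27| = |165*27 - 109*41|/(41*27) = 14/1107.
Cross-multiplying, 14*41 = 574 < 1107 = 1*1107, so 14/1107 is smaller: the intermediate fraction 109/27 is closer to x than 4/1.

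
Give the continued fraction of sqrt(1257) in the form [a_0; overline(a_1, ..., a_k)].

[35; overline(2, 4, 1, 22, 1, 4, 2, 70)]

Write x_i = (sqrt(1257) + m_i)/d_i with (m_0, d_0) = (0, 1). a_0 = floor(sqrt(1257)) = 35, since 35^2 = 1225 <= 1257 < 1296 = 36^2.
Iterate m_{i+1} = d_i*a_i - m_i, d_{i+1} = (1257 - m_{i+1}^2)/d_i, a_{i+1} = floor((a_0 + m_{i+1})/d_{i+1}):
  m_1 = 1*35 - 0 = 35, d_1 = (1257 - 35^2)/1 = 32/1 = 32, a_1 = floor((35 + 35)/32) = 2.
  m_2 = 32*2 - 35 = 29, d_2 = (1257 - 29^2)/32 = 416/32 = 13, a_2 = floor((35 + 29)/13) = 4.
  m_3 = 13*4 - 29 = 23, d_3 = (1257 - 23^2)/13 = 728/13 = 56, a_3 = floor((35 + 23)/56) = 1.
  m_4 = 56*1 - 23 = 33, d_4 = (1257 - 33^2)/56 = 168/56 = 3, a_4 = floor((35 + 33)/3) = 22.
  m_5 = 3*22 - 33 = 33, d_5 = (1257 - 33^2)/3 = 168/3 = 56, a_5 = floor((35 + 33)/56) = 1.
  m_6 = 56*1 - 33 = 23, d_6 = (1257 - 23^2)/56 = 728/56 = 13, a_6 = floor((35 + 23)/13) = 4.
  m_7 = 13*4 - 23 = 29, d_7 = (1257 - 29^2)/13 = 416/13 = 32, a_7 = floor((35 + 29)/32) = 2.
  m_8 = 32*2 - 29 = 35, d_8 = (1257 - 35^2)/32 = 32/32 = 1, a_8 = floor((35 + 35)/1) = 70.
  m_9 = 1*70 - 35 = 35, d_9 = (1257 - 35^2)/1 = 32/1 = 32: (m_9, d_9) = (m_1, d_1) = (35, 32), so from here the quotients repeat a_1, ..., a_8; the period length is 8.
Hence the expansion of sqrt(1257) is a_0 = 35 followed by the repeating block 2, 4, 1, 22, 1, 4, 2, 70 (period 8).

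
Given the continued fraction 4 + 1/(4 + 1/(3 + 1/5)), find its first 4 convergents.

4/1, 17/4, 55/13, 292/69

Using the convergent recurrence p_i = a_i*p_{i-1} + p_{i-2}, q_i = a_i*q_{i-1} + q_{i-2} with p_{-2}=0, p_{-1}=1, q_{-2}=1, q_{-1}=0:
  i=0: a_0=4, p_0 = 4*1 + 0 = 4, q_0 = 4*0 + 1 = 1.
  i=1: a_1=4, p_1 = 4*4 + 1 = 17, q_1 = 4*1 + 0 = 4.
  i=2: a_2=3, p_2 = 3*17 + 4 = 55, q_2 = 3*4 + 1 = 13.
  i=3: a_3=5, p_3 = 5*55 + 17 = 292, q_3 = 5*13 + 4 = 69.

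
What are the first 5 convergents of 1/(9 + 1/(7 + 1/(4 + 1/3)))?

0/1, 1/9, 7/64, 29/265, 94/859

Using the convergent recurrence p_i = a_i*p_{i-1} + p_{i-2}, q_i = a_i*q_{i-1} + q_{i-2} with p_{-2}=0, p_{-1}=1, q_{-2}=1, q_{-1}=0:
  i=0: a_0=0, p_0 = 0*1 + 0 = 0, q_0 = 0*0 + 1 = 1.
  i=1: a_1=9, p_1 = 9*0 + 1 = 1, q_1 = 9*1 + 0 = 9.
  i=2: a_2=7, p_2 = 7*1 + 0 = 7, q_2 = 7*9 + 1 = 64.
  i=3: a_3=4, p_3 = 4*7 + 1 = 29, q_3 = 4*64 + 9 = 265.
  i=4: a_4=3, p_4 = 3*29 + 7 = 94, q_4 = 3*265 + 64 = 859.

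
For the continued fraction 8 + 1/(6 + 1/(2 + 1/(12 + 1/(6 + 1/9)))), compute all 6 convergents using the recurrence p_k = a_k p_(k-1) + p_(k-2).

8/1, 49/6, 106/13, 1321/162, 8032/985, 73609/9027

Using the convergent recurrence p_i = a_i*p_{i-1} + p_{i-2}, q_i = a_i*q_{i-1} + q_{i-2} with p_{-2}=0, p_{-1}=1, q_{-2}=1, q_{-1}=0:
  i=0: a_0=8, p_0 = 8*1 + 0 = 8, q_0 = 8*0 + 1 = 1.
  i=1: a_1=6, p_1 = 6*8 + 1 = 49, q_1 = 6*1 + 0 = 6.
  i=2: a_2=2, p_2 = 2*49 + 8 = 106, q_2 = 2*6 + 1 = 13.
  i=3: a_3=12, p_3 = 12*106 + 49 = 1321, q_3 = 12*13 + 6 = 162.
  i=4: a_4=6, p_4 = 6*1321 + 106 = 8032, q_4 = 6*162 + 13 = 985.
  i=5: a_5=9, p_5 = 9*8032 + 1321 = 73609, q_5 = 9*985 + 162 = 9027.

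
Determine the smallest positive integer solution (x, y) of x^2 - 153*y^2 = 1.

First expand sqrt(153) as a continued fraction. With x_i = (sqrt(153) + m_i)/d_i and (m_0, d_0) = (0, 1): a_0 = floor(sqrt(153)) = 12, since 12^2 = 144 <= 153 < 169 = 13^2.
Iterate m_{i+1} = d_i*a_i - m_i, d_{i+1} = (153 - m_{i+1}^2)/d_i, a_{i+1} = floor((a_0 + m_{i+1})/d_{i+1}):
  m_1 = 1*12 - 0 = 12, d_1 = (153 - 12^2)/1 = 9/1 = 9, a_1 = floor((12 + 12)/9) = 2.
  m_2 = 9*2 - 12 = 6, d_2 = (153 - 6^2)/9 = 117/9 = 13, a_2 = floor((12 + 6)/13) = 1.
  m_3 = 13*1 - 6 = 7, d_3 = (153 - 7^2)/13 = 104/13 = 8, a_3 = floor((12 + 7)/8) = 2.
  m_4 = 8*2 - 7 = 9, d_4 = (153 - 9^2)/8 = 72/8 = 9, a_4 = floor((12 + 9)/9) = 2.
  m_5 = 9*2 - 9 = 9, d_5 = (153 - 9^2)/9 = 72/9 = 8, a_5 = floor((12 + 9)/8) = 2.
  m_6 = 8*2 - 9 = 7, d_6 = (153 - 7^2)/8 = 104/8 = 13, a_6 = floor((12 + 7)/13) = 1.
  m_7 = 13*1 - 7 = 6, d_7 = (153 - 6^2)/13 = 117/13 = 9, a_7 = floor((12 + 6)/9) = 2.
  m_8 = 9*2 - 6 = 12, d_8 = (153 - 12^2)/9 = 9/9 = 1, a_8 = floor((12 + 12)/1) = 24.
  m_9 = 1*24 - 12 = 12, d_9 = (153 - 12^2)/1 = 9/1 = 9: (m_9, d_9) = (m_1, d_1) = (12, 9), so from here the quotients repeat a_1, ..., a_8; the period length is 8.
So sqrt(153) = [12; (2, 1, 2, 2, 2, 1, 2, 24)] with period length k = 8.
k is even, so the fundamental solution of x^2 - 153y^2 = 1 is (p_{k-1}, q_{k-1}) = (p_7, q_7); compute convergents through index 7.
Convergents (p_i = a_i*p_{i-1} + p_{i-2}, q_i = a_i*q_{i-1} + q_{i-2} with p_{-2}=0, p_{-1}=1, q_{-2}=1, q_{-1}=0):
  i=0: a_0=12, p_0 = 12*1 + 0 = 12, q_0 = 12*0 + 1 = 1.
  i=1: a_1=2, p_1 = 2*12 + 1 = 25, q_1 = 2*1 + 0 = 2.
  i=2: a_2=1, p_2 = 1*25 + 12 = 37, q_2 = 1*2 + 1 = 3.
  i=3: a_3=2, p_3 = 2*37 + 25 = 99, q_3 = 2*3 + 2 = 8.
  i=4: a_4=2, p_4 = 2*99 + 37 = 235, q_4 = 2*8 + 3 = 19.
  i=5: a_5=2, p_5 = 2*235 + 99 = 569, q_5 = 2*19 + 8 = 46.
  i=6: a_6=1, p_6 = 1*569 + 235 = 804, q_6 = 1*46 + 19 = 65.
  i=7: a_7=2, p_7 = 2*804 + 569 = 2177, q_7 = 2*65 + 46 = 176.
Check: 2177^2 - 153*176^2 = 4739329 - 4739328 = 1, so (x, y) = (2177, 176) solves the equation, and by the theorem it is the least positive solution.

(x, y) = (2177, 176)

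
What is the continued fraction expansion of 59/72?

[0; 1, 4, 1, 1, 6]

Run the Euclidean algorithm on 59 and 72; the successive quotients are the partial quotients a_0, a_1, ... (each step inverts the fractional part left over by the previous one):
  59 = 0*72 + 59, so a_0 = 0.
  72 = 1*59 + 13, so a_1 = 1.
  59 = 4*13 + 7, so a_2 = 4.
  13 = 1*7 + 6, so a_3 = 1.
  7 = 1*6 + 1, so a_4 = 1.
  6 = 6*1 + 0, so a_5 = 6.
The remainder reaches 0 after 6 divisions, so the expansion has 6 partial quotients, read off in order.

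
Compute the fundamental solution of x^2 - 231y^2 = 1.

First expand sqrt(231) as a continued fraction. With x_i = (sqrt(231) + m_i)/d_i and (m_0, d_0) = (0, 1): a_0 = floor(sqrt(231)) = 15, since 15^2 = 225 <= 231 < 256 = 16^2.
Iterate m_{i+1} = d_i*a_i - m_i, d_{i+1} = (231 - m_{i+1}^2)/d_i, a_{i+1} = floor((a_0 + m_{i+1})/d_{i+1}):
  m_1 = 1*15 - 0 = 15, d_1 = (231 - 15^2)/1 = 6/1 = 6, a_1 = floor((15 + 15)/6) = 5.
  m_2 = 6*5 - 15 = 15, d_2 = (231 - 15^2)/6 = 6/6 = 1, a_2 = floor((15 + 15)/1) = 30.
  m_3 = 1*30 - 15 = 15, d_3 = (231 - 15^2)/1 = 6/1 = 6: (m_3, d_3) = (m_1, d_1) = (15, 6), so from here the quotients repeat a_1, a_2; the period length is 2.
So sqrt(231) = [15; (5, 30)] with period length k = 2.
k is even, so the fundamental solution of x^2 - 231y^2 = 1 is (p_{k-1}, q_{k-1}) = (p_1, q_1); compute convergents through index 1.
Convergents (p_i = a_i*p_{i-1} + p_{i-2}, q_i = a_i*q_{i-1} + q_{i-2} with p_{-2}=0, p_{-1}=1, q_{-2}=1, q_{-1}=0):
  i=0: a_0=15, p_0 = 15*1 + 0 = 15, q_0 = 15*0 + 1 = 1.
  i=1: a_1=5, p_1 = 5*15 + 1 = 76, q_1 = 5*1 + 0 = 5.
Check: 76^2 - 231*5^2 = 5776 - 5775 = 1, so (x, y) = (76, 5) solves the equation, and by the theorem it is the least positive solution.

(x, y) = (76, 5)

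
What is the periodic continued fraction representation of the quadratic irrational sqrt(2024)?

Write x_i = (sqrt(2024) + m_i)/d_i with (m_0, d_0) = (0, 1). a_0 = floor(sqrt(2024)) = 44, since 44^2 = 1936 <= 2024 < 2025 = 45^2.
Iterate m_{i+1} = d_i*a_i - m_i, d_{i+1} = (2024 - m_{i+1}^2)/d_i, a_{i+1} = floor((a_0 + m_{i+1})/d_{i+1}):
  m_1 = 1*44 - 0 = 44, d_1 = (2024 - 44^2)/1 = 88/1 = 88, a_1 = floor((44 + 44)/88) = 1.
  m_2 = 88*1 - 44 = 44, d_2 = (2024 - 44^2)/88 = 88/88 = 1, a_2 = floor((44 + 44)/1) = 88.
  m_3 = 1*88 - 44 = 44, d_3 = (2024 - 44^2)/1 = 88/1 = 88: (m_3, d_3) = (m_1, d_1) = (44, 88), so from here the quotients repeat a_1, a_2; the period length is 2.
Hence the expansion of sqrt(2024) is a_0 = 44 followed by the repeating block 1, 88 (period 2).

[44; (1, 88)]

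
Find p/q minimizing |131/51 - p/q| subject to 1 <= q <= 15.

Expand x = 131/51 as a continued fraction with the Euclidean algorithm:
  131 = 2*51 + 29, so a_0 = 2.
  51 = 1*29 + 22, so a_1 = 1.
  29 = 1*22 + 7, so a_2 = 1.
  22 = 3*7 + 1, so a_3 = 3.
  7 = 7*1 + 0, so a_4 = 7.
so x = [2; 1, 1, 3, 7].
Convergents (p_i = a_i*p_{i-1} + p_{i-2}, q_i = a_i*q_{i-1} + q_{i-2} with p_{-2}=0, p_{-1}=1, q_{-2}=1, q_{-1}=0), until the denominator exceeds 15:
  i=0: a_0=2, p_0 = 2*1 + 0 = 2, q_0 = 2*0 + 1 = 1.
  i=1: a_1=1, p_1 = 1*2 + 1 = 3, q_1 = 1*1 + 0 = 1.
  i=2: a_2=1, p_2 = 1*3 + 2 = 5, q_2 = 1*1 + 1 = 2.
  i=3: a_3=3, p_3 = 3*5 + 3 = 18, q_3 = 3*2 + 1 = 7.
  i=4: a_4=7, p_4 = 7*18 + 5 = 131, q_4 = 7*7 + 2 = 51.
q_4 = 51 > 15, so the last convergent with denominator <= 15 is p_3/q_3 = 18/7.
The closest fraction with denominator <= 15 is either p_3/q_3 or the intermediate fraction (k*p_3 + p_2)/(k*q_3 + q_2) with the largest k >= 1 whose denominator stays <= 15; these approach x as k grows, and every other convergent or intermediate fraction in range is farther away.
Largest k: floor((15 - q_2)/q_3) = floor((15 - 2)/7) = 1.
That gives (1*18 + 5)/(1*7 + 2) = 23/9.
Compare the errors: |x - 18/7| = |131*7 - 18*51|/(51*7) = 1/357, and |x - 23/9| = |131*9 - 23*51|/(51*9) = 6/459.
Cross-multiplying, 1*459 = 459 < 2142 = 6*357, so 1/357 is smaller: the convergent 18/7 is closer to x than 23/9.

18/7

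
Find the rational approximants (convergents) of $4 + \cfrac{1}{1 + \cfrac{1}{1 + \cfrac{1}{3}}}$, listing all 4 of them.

4/1, 5/1, 9/2, 32/7

Using the convergent recurrence p_i = a_i*p_{i-1} + p_{i-2}, q_i = a_i*q_{i-1} + q_{i-2} with p_{-2}=0, p_{-1}=1, q_{-2}=1, q_{-1}=0:
  i=0: a_0=4, p_0 = 4*1 + 0 = 4, q_0 = 4*0 + 1 = 1.
  i=1: a_1=1, p_1 = 1*4 + 1 = 5, q_1 = 1*1 + 0 = 1.
  i=2: a_2=1, p_2 = 1*5 + 4 = 9, q_2 = 1*1 + 1 = 2.
  i=3: a_3=3, p_3 = 3*9 + 5 = 32, q_3 = 3*2 + 1 = 7.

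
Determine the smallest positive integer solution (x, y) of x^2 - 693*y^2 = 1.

(x, y) = (246401, 9360)

First expand sqrt(693) as a continued fraction. With x_i = (sqrt(693) + m_i)/d_i and (m_0, d_0) = (0, 1): a_0 = floor(sqrt(693)) = 26, since 26^2 = 676 <= 693 < 729 = 27^2.
Iterate m_{i+1} = d_i*a_i - m_i, d_{i+1} = (693 - m_{i+1}^2)/d_i, a_{i+1} = floor((a_0 + m_{i+1})/d_{i+1}):
  m_1 = 1*26 - 0 = 26, d_1 = (693 - 26^2)/1 = 17/1 = 17, a_1 = floor((26 + 26)/17) = 3.
  m_2 = 17*3 - 26 = 25, d_2 = (693 - 25^2)/17 = 68/17 = 4, a_2 = floor((26 + 25)/4) = 12.
  m_3 = 4*12 - 25 = 23, d_3 = (693 - 23^2)/4 = 164/4 = 41, a_3 = floor((26 + 23)/41) = 1.
  m_4 = 41*1 - 23 = 18, d_4 = (693 - 18^2)/41 = 369/41 = 9, a_4 = floor((26 + 18)/9) = 4.
  m_5 = 9*4 - 18 = 18, d_5 = (693 - 18^2)/9 = 369/9 = 41, a_5 = floor((26 + 18)/41) = 1.
  m_6 = 41*1 - 18 = 23, d_6 = (693 - 23^2)/41 = 164/41 = 4, a_6 = floor((26 + 23)/4) = 12.
  m_7 = 4*12 - 23 = 25, d_7 = (693 - 25^2)/4 = 68/4 = 17, a_7 = floor((26 + 25)/17) = 3.
  m_8 = 17*3 - 25 = 26, d_8 = (693 - 26^2)/17 = 17/17 = 1, a_8 = floor((26 + 26)/1) = 52.
  m_9 = 1*52 - 26 = 26, d_9 = (693 - 26^2)/1 = 17/1 = 17: (m_9, d_9) = (m_1, d_1) = (26, 17), so from here the quotients repeat a_1, ..., a_8; the period length is 8.
So sqrt(693) = [26; (3, 12, 1, 4, 1, 12, 3, 52)] with period length k = 8.
k is even, so the fundamental solution of x^2 - 693y^2 = 1 is (p_{k-1}, q_{k-1}) = (p_7, q_7); compute convergents through index 7.
Convergents (p_i = a_i*p_{i-1} + p_{i-2}, q_i = a_i*q_{i-1} + q_{i-2} with p_{-2}=0, p_{-1}=1, q_{-2}=1, q_{-1}=0):
  i=0: a_0=26, p_0 = 26*1 + 0 = 26, q_0 = 26*0 + 1 = 1.
  i=1: a_1=3, p_1 = 3*26 + 1 = 79, q_1 = 3*1 + 0 = 3.
  i=2: a_2=12, p_2 = 12*79 + 26 = 974, q_2 = 12*3 + 1 = 37.
  i=3: a_3=1, p_3 = 1*974 + 79 = 1053, q_3 = 1*37 + 3 = 40.
  i=4: a_4=4, p_4 = 4*1053 + 974 = 5186, q_4 = 4*40 + 37 = 197.
  i=5: a_5=1, p_5 = 1*5186 + 1053 = 6239, q_5 = 1*197 + 40 = 237.
  i=6: a_6=12, p_6 = 12*6239 + 5186 = 80054, q_6 = 12*237 + 197 = 3041.
  i=7: a_7=3, p_7 = 3*80054 + 6239 = 246401, q_7 = 3*3041 + 237 = 9360.
Check: 246401^2 - 693*9360^2 = 60713452801 - 60713452800 = 1, so (x, y) = (246401, 9360) solves the equation, and by the theorem it is the least positive solution.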